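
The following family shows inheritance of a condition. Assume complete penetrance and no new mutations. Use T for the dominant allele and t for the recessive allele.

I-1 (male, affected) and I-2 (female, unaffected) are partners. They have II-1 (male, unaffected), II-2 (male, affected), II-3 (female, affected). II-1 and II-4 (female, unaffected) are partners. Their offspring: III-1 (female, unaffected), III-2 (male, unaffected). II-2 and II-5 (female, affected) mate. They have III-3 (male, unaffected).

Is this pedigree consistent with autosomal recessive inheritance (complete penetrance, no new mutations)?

Under autosomal recessive, III-3 (unaffected, male) cannot arise from II-2 (affected) × II-5 (affected).

No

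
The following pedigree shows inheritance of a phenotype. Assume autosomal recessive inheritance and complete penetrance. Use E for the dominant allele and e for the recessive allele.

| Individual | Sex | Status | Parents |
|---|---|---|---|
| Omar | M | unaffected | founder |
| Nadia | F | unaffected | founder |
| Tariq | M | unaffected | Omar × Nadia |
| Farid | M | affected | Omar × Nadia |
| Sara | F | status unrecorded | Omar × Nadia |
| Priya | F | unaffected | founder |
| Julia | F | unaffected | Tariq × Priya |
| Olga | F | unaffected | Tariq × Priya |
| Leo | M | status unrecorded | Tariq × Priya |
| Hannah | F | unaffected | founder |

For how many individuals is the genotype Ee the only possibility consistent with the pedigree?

2

Obligate heterozygotes: Omar is unaffected so carries E and passed e to Farid (ee), so Omar is Ee; Nadia is unaffected so carries E and passed e to Farid (ee), so Nadia is Ee.
Every other individual is either homozygous by phenotype or has at least one consistent homozygous assignment, so the count is 2.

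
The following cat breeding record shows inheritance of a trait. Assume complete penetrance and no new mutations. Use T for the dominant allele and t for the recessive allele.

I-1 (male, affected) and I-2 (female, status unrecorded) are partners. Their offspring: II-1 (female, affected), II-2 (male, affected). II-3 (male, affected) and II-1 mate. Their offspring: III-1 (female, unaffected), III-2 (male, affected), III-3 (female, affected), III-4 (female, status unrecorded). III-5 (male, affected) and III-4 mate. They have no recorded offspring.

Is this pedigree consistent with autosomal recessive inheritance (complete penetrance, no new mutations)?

Under autosomal recessive, III-1 (unaffected, female) cannot arise from II-3 (affected) × II-1 (affected).

No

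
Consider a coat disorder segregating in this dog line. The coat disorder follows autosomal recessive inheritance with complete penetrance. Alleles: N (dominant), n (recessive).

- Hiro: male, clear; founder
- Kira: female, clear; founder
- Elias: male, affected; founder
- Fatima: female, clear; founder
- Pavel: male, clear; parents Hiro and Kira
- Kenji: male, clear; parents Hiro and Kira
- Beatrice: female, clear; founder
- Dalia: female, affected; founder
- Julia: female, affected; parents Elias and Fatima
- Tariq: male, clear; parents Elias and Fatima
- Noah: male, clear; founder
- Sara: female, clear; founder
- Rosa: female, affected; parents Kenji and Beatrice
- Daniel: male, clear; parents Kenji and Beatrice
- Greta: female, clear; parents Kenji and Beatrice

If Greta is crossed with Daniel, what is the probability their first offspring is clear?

Kenji is clear so carries N and passed n to Rosa (nn), so Kenji is Nn.
Beatrice is clear so carries N and passed n to Rosa (nn), so Beatrice is Nn.
Greta is a clear offspring of Kenji (Nn) × Beatrice (Nn), whose cross gives 1/4 NN : 1/2 Nn : 1/4 nn; conditioning on being clear, Greta is NN with probability 1/3, Nn with probability 2/3.
Daniel is a clear offspring of Kenji (Nn) × Beatrice (Nn), whose cross gives 1/4 NN : 1/2 Nn : 1/4 nn; conditioning on being clear, Daniel is NN with probability 1/3, Nn with probability 2/3.
Summing over parental genotype combinations, P(offspring is clear) = 1/9·1 + 2/9·1 + 2/9·1 + 4/9·3/4 = 8/9.

8/9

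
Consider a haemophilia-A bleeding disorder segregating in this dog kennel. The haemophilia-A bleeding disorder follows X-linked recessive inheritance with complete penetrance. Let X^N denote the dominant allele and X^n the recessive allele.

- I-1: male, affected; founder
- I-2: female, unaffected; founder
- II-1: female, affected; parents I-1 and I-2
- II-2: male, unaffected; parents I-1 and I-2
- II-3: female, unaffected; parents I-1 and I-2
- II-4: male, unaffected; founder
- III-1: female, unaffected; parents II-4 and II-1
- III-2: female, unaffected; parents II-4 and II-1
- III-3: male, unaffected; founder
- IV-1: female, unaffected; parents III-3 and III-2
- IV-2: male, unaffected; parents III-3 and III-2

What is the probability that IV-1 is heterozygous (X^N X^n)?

1/2

III-3 is unaffected, so III-3 is X^N Y.
III-2 is unaffected so carries N and received n from II-1 (X^n X^n), so III-2 is X^N X^n.
Their cross gives offspring ratios 1/2 X^N X^N : 1/2 X^N X^n. Conditioning on IV-1 being unaffected, P(X^N X^n) = 1/2 / 1 = 1/2.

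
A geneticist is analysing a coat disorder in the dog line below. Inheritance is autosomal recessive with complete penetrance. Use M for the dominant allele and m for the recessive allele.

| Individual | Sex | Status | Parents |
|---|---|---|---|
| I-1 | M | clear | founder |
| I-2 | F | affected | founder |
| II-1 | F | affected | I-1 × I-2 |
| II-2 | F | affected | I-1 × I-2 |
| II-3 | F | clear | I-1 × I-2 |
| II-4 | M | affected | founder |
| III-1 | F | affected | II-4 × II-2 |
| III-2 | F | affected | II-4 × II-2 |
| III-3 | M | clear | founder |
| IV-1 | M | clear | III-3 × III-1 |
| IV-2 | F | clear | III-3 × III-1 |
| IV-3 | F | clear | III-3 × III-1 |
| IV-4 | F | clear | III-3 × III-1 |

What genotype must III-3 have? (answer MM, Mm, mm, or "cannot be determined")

cannot be determined

III-3's phenotype allows MM or Mm, and no parent or child forces a single allele at both positions; consistent genotype assignments exist with III-3 as MM or Mm.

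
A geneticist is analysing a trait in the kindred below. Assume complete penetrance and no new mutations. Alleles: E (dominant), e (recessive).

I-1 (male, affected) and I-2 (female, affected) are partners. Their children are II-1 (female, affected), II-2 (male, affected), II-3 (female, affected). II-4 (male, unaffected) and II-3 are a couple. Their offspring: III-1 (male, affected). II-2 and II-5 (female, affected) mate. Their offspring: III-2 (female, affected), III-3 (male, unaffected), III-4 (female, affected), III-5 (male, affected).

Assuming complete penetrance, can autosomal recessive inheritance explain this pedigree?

No

Under autosomal recessive, III-3 (unaffected, male) cannot arise from II-2 (affected) × II-5 (affected).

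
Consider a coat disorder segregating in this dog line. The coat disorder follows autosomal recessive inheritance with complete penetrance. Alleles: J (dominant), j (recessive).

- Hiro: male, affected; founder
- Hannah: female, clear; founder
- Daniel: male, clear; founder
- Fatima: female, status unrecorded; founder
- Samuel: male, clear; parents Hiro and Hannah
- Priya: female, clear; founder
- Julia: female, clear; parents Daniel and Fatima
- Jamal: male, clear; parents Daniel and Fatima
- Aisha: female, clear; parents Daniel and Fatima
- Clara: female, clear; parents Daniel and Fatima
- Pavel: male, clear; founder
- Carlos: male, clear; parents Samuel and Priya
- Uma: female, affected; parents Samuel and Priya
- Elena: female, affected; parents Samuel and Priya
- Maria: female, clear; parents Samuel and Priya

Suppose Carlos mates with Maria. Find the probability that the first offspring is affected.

Samuel is clear so carries J and received j from Hiro (jj), so Samuel is Jj.
Priya is clear so carries J and passed j to Uma (jj), so Priya is Jj.
Carlos is a clear offspring of Samuel (Jj) × Priya (Jj), whose cross gives 1/4 JJ : 1/2 Jj : 1/4 jj; conditioning on being clear, Carlos is JJ with probability 1/3, Jj with probability 2/3.
Maria is a clear offspring of Samuel (Jj) × Priya (Jj), whose cross gives 1/4 JJ : 1/2 Jj : 1/4 jj; conditioning on being clear, Maria is JJ with probability 1/3, Jj with probability 2/3.
Summing over parental genotype combinations, P(offspring is affected) = 4/9·1/4 = 1/9.

1/9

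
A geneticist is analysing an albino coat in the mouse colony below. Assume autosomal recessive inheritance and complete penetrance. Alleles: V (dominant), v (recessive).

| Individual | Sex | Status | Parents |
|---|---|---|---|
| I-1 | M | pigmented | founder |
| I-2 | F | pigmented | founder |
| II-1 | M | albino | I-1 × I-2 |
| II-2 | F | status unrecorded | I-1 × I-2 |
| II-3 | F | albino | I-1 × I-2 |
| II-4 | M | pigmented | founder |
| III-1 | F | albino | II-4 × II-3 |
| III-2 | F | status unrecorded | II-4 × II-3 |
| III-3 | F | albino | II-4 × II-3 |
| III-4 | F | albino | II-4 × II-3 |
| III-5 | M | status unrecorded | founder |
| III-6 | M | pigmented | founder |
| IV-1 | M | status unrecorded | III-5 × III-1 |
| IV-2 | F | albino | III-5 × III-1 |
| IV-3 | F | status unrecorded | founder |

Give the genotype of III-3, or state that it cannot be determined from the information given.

vv

III-3 is albino, so III-3 is vv.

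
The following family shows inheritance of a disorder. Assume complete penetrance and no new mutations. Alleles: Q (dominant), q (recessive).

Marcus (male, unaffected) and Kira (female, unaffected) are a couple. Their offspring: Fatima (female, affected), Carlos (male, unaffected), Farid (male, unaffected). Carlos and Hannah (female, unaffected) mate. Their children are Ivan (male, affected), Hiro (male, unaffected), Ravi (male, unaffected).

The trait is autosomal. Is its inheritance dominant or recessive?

Marcus and Kira are both unaffected yet have an affected child Fatima. Under dominance, an affected child requires at least one affected parent, so the trait cannot be dominant.

recessive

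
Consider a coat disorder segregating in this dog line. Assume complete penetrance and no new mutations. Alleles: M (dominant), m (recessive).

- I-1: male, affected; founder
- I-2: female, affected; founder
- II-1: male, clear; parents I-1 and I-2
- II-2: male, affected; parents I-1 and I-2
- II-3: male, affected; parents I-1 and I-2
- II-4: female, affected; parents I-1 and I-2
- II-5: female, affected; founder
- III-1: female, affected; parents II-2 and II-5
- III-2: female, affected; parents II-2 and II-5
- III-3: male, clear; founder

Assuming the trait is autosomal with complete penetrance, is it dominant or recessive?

I-1 and I-2 are both affected yet have a clear child II-1. Under a recessive model two affected parents are homozygous and every child would be affected, so the trait cannot be recessive.

dominant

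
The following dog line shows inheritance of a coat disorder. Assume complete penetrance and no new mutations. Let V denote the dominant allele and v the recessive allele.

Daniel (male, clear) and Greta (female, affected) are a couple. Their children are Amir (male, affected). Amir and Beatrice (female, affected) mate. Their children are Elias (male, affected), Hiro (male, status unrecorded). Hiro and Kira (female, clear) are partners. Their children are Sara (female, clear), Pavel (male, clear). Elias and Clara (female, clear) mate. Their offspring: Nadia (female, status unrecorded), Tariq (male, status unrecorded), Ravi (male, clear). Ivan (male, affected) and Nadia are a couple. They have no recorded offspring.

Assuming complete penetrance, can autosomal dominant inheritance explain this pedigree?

A consistent assignment under autosomal dominant exists: Daniel vv, Greta VV, Amir Vv, Beatrice VV, Elias Vv, Hiro Vv, Kira vv, Clara vv, Sara vv, Pavel vv, Nadia Vv, Tariq Vv, Ravi vv, Ivan VV.
In this assignment every recorded phenotype matches its genotype and every non-founder's genotype is obtainable from its parents' genotypes, so the pedigree is consistent.

Yes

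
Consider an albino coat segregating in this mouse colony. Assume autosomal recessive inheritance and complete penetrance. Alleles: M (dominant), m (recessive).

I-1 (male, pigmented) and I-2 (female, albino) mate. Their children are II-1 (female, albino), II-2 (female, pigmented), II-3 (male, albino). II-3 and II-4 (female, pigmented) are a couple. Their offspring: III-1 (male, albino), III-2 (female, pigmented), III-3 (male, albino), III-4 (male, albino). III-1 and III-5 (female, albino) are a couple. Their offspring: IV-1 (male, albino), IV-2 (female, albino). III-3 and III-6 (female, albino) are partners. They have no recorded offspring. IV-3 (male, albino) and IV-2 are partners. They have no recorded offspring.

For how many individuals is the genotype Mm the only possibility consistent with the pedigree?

Obligate heterozygotes: I-1 is pigmented so carries M and passed m to II-1 (mm), so I-1 is Mm; II-2 is pigmented so carries M and received m from I-2 (mm), so II-2 is Mm; II-4 is pigmented so carries M and passed m to III-1 (mm), so II-4 is Mm; III-2 is pigmented so carries M and received m from II-3 (mm), so III-2 is Mm.
Every other individual is either homozygous by phenotype or has at least one consistent homozygous assignment, so the count is 4.

4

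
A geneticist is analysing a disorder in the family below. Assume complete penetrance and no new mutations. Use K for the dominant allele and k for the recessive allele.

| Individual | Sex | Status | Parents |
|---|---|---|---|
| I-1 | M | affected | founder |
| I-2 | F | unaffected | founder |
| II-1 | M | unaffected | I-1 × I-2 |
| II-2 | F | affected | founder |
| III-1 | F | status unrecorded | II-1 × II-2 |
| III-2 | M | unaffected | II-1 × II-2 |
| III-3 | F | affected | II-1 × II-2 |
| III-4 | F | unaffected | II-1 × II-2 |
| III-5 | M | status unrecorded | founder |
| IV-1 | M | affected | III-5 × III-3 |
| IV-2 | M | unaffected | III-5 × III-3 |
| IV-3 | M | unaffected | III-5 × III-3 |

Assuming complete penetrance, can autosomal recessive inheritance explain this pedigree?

A consistent assignment under autosomal recessive exists: I-1 kk, I-2 KK, II-1 Kk, II-2 kk, III-1 Kk, III-2 Kk, III-3 kk, III-4 Kk, III-5 Kk, IV-1 kk, IV-2 Kk, IV-3 Kk.
In this assignment every recorded phenotype matches its genotype and every non-founder's genotype is obtainable from its parents' genotypes, so the pedigree is consistent.

Yes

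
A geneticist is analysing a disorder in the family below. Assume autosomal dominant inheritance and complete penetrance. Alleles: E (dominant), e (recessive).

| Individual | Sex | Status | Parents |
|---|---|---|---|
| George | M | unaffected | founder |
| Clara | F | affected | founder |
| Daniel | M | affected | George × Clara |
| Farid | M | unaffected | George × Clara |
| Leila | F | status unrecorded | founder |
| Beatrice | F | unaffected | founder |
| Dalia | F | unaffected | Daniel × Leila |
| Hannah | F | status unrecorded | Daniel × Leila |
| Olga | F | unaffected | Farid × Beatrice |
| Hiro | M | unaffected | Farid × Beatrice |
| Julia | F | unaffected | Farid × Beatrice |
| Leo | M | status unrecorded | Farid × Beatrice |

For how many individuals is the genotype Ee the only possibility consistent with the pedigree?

2

Obligate heterozygotes: Clara is affected so carries E and passed e to Farid (ee), so Clara is Ee; Daniel is affected so carries E and received e from George (ee), so Daniel is Ee.
Every other individual is either homozygous by phenotype or has at least one consistent homozygous assignment, so the count is 2.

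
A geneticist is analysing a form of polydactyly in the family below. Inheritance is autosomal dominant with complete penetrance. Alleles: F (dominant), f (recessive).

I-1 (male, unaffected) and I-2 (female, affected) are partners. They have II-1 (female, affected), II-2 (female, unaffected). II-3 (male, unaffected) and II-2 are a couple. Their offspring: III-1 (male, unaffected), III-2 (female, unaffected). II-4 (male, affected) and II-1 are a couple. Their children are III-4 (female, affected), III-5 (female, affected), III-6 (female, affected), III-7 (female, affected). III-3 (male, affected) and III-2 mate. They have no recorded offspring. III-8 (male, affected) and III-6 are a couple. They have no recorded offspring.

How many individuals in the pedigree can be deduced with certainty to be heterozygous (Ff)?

Obligate heterozygotes: I-2 is affected so carries F and passed f to II-2 (ff), so I-2 is Ff; II-1 is affected so carries F and received f from I-1 (ff), so II-1 is Ff.
Every other individual is either homozygous by phenotype or has at least one consistent homozygous assignment, so the count is 2.

2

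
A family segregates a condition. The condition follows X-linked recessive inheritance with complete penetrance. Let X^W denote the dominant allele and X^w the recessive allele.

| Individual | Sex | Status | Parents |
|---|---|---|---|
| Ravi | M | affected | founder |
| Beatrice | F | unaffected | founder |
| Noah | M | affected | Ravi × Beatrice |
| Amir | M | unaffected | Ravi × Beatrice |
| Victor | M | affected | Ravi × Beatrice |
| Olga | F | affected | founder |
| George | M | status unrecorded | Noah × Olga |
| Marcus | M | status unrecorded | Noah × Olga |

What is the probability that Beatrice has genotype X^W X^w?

Beatrice is unaffected so carries W and passed w to Noah (X^w Y), so Beatrice is X^W X^w, giving P(X^W X^w) = 1.

1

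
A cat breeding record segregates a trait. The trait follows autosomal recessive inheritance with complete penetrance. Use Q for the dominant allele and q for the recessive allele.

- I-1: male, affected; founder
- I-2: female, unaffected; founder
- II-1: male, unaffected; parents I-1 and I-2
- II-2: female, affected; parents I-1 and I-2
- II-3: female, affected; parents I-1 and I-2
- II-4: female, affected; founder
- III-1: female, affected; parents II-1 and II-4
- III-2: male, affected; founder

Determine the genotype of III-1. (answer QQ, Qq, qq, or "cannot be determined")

III-1 is affected, so III-1 is qq.

qq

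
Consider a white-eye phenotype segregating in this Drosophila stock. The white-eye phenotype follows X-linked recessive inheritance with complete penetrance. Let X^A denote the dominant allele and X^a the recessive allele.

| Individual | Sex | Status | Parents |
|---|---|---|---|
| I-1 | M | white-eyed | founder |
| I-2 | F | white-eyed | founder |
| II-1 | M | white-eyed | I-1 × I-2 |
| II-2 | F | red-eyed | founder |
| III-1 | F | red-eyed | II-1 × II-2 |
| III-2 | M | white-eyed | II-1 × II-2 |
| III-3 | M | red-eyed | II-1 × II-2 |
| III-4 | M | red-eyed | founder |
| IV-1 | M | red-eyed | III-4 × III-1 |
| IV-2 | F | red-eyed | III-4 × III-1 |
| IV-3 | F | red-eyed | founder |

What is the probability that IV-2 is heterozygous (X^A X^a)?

III-4 is red-eyed, so III-4 is X^A Y.
III-1 is red-eyed so carries A and received a from II-1 (X^a Y), so III-1 is X^A X^a.
Their cross gives offspring ratios 1/2 X^A X^A : 1/2 X^A X^a. Conditioning on IV-2 being red-eyed, P(X^A X^a) = 1/2 / 1 = 1/2.

1/2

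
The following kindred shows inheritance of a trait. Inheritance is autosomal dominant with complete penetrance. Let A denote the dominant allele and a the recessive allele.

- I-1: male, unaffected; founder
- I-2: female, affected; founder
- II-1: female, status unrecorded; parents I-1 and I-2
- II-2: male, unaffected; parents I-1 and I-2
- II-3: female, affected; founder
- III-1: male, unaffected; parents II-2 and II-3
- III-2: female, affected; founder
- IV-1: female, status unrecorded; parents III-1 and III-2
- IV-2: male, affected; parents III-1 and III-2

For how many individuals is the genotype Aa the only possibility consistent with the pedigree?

Obligate heterozygotes: I-2 is affected so carries A and passed a to II-2 (aa), so I-2 is Aa; II-3 is affected so carries A and passed a to III-1 (aa), so II-3 is Aa; IV-2 is affected so carries A and received a from III-1 (aa), so IV-2 is Aa.
Every other individual is either homozygous by phenotype or has at least one consistent homozygous assignment, so the count is 3.

3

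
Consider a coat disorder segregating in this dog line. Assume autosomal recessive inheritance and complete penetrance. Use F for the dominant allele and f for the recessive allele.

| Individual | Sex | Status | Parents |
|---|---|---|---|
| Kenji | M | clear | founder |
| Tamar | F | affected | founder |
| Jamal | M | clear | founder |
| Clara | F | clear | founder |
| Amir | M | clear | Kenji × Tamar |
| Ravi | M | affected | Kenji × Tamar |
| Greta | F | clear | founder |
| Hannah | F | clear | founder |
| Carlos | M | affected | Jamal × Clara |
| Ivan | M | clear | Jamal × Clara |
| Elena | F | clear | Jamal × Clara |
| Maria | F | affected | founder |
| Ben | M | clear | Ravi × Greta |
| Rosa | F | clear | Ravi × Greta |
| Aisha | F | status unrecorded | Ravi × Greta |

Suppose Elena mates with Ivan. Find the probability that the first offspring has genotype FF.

4/9

Jamal is clear so carries F and passed f to Carlos (ff), so Jamal is Ff.
Clara is clear so carries F and passed f to Carlos (ff), so Clara is Ff.
Elena is a clear offspring of Jamal (Ff) × Clara (Ff), whose cross gives 1/4 FF : 1/2 Ff : 1/4 ff; conditioning on being clear, Elena is FF with probability 1/3, Ff with probability 2/3.
Ivan is a clear offspring of Jamal (Ff) × Clara (Ff), whose cross gives 1/4 FF : 1/2 Ff : 1/4 ff; conditioning on being clear, Ivan is FF with probability 1/3, Ff with probability 2/3.
Summing over parental genotype combinations, P(offspring has genotype FF) = 1/9·1 + 2/9·1/2 + 2/9·1/2 + 4/9·1/4 = 4/9.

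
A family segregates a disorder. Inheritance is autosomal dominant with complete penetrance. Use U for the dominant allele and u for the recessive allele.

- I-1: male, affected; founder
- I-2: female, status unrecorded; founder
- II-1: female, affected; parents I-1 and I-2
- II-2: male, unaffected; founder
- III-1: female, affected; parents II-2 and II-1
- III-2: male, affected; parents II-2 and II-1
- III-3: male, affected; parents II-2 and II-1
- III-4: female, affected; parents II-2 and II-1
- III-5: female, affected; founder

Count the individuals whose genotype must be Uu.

4

Obligate heterozygotes: III-1 is affected so carries U and received u from II-2 (uu), so III-1 is Uu; III-2 is affected so carries U and received u from II-2 (uu), so III-2 is Uu; III-3 is affected so carries U and received u from II-2 (uu), so III-3 is Uu; III-4 is affected so carries U and received u from II-2 (uu), so III-4 is Uu.
Every other individual is either homozygous by phenotype or has at least one consistent homozygous assignment, so the count is 4.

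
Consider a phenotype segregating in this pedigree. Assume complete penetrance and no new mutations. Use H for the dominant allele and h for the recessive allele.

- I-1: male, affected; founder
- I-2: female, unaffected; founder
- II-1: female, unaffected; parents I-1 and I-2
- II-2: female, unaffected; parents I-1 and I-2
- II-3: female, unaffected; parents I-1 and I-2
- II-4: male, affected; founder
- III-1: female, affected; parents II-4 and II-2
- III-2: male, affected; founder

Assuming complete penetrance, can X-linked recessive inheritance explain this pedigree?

A consistent assignment under X-linked recessive exists: I-1 X^h Y, I-2 X^H X^H, II-1 X^H X^h, II-2 X^H X^h, II-3 X^H X^h, II-4 X^h Y, III-1 X^h X^h, III-2 X^h Y.
In this assignment every recorded phenotype matches its genotype and every non-founder's genotype is obtainable from its parents' genotypes, so the pedigree is consistent.

Yes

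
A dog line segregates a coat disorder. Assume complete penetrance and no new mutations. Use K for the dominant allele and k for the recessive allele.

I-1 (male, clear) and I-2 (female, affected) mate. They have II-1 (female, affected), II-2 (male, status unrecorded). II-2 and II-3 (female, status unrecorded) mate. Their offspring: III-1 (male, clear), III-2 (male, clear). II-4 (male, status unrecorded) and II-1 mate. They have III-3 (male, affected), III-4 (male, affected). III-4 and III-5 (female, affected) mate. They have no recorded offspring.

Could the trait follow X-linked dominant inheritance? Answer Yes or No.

A consistent assignment under X-linked dominant exists: I-1 X^k Y, I-2 X^K X^K, II-1 X^K X^k, II-2 X^K Y, II-3 X^K X^k, II-4 X^K Y, III-1 X^k Y, III-2 X^k Y, III-3 X^K Y, III-4 X^K Y, III-5 X^K X^K.
In this assignment every recorded phenotype matches its genotype and every non-founder's genotype is obtainable from its parents' genotypes, so the pedigree is consistent.

Yes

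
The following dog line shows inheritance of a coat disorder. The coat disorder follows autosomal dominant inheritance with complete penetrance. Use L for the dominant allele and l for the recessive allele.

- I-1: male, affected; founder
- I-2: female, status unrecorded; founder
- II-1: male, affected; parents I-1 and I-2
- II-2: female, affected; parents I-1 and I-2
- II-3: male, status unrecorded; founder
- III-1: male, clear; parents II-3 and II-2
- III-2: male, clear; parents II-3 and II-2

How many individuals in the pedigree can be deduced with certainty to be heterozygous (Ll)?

1

Obligate heterozygotes: II-2 is affected so carries L and passed l to III-1 (ll), so II-2 is Ll.
Every other individual is either homozygous by phenotype or has at least one consistent homozygous assignment, so the count is 1.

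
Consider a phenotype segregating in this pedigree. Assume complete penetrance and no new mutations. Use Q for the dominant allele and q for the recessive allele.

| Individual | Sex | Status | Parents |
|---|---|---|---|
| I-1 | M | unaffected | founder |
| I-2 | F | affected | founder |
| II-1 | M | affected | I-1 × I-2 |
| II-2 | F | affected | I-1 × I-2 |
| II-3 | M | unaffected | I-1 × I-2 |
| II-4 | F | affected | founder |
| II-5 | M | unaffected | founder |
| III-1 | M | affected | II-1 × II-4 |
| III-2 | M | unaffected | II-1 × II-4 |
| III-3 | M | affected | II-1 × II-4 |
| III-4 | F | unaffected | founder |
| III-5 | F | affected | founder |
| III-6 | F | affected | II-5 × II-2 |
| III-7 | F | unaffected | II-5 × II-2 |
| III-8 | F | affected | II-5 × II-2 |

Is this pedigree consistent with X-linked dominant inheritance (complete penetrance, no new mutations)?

A consistent assignment under X-linked dominant exists: I-1 X^q Y, I-2 X^Q X^q, II-1 X^Q Y, II-2 X^Q X^q, II-3 X^q Y, II-4 X^Q X^q, II-5 X^q Y, III-1 X^Q Y, III-2 X^q Y, III-3 X^Q Y, III-4 X^q X^q, III-5 X^Q X^Q, III-6 X^Q X^q, III-7 X^q X^q, III-8 X^Q X^q.
In this assignment every recorded phenotype matches its genotype and every non-founder's genotype is obtainable from its parents' genotypes, so the pedigree is consistent.

Yes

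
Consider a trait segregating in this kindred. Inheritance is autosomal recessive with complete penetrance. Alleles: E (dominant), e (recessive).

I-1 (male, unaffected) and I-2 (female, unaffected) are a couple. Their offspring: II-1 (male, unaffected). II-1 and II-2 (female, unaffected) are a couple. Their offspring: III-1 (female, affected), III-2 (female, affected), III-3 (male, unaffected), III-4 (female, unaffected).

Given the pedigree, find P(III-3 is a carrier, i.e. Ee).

II-1 is unaffected so carries E and passed e to III-1 (ee), so II-1 is Ee.
II-2 is unaffected so carries E and passed e to III-1 (ee), so II-2 is Ee.
Their cross gives offspring ratios 1/4 EE : 1/2 Ee : 1/4 ee. Conditioning on III-3 being unaffected, P(Ee) = 1/2 / 3/4 = 2/3.

2/3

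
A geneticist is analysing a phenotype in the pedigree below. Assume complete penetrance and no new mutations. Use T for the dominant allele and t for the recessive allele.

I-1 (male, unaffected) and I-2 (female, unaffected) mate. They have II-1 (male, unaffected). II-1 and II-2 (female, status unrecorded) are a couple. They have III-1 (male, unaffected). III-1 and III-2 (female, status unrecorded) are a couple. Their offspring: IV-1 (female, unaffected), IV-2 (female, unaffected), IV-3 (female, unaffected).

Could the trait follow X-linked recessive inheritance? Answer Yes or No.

A consistent assignment under X-linked recessive exists: I-1 X^T Y, I-2 X^T X^T, II-1 X^T Y, II-2 X^T X^T, III-1 X^T Y, III-2 X^T X^T, IV-1 X^T X^T, IV-2 X^T X^T, IV-3 X^T X^T.
In this assignment every recorded phenotype matches its genotype and every non-founder's genotype is obtainable from its parents' genotypes, so the pedigree is consistent.

Yes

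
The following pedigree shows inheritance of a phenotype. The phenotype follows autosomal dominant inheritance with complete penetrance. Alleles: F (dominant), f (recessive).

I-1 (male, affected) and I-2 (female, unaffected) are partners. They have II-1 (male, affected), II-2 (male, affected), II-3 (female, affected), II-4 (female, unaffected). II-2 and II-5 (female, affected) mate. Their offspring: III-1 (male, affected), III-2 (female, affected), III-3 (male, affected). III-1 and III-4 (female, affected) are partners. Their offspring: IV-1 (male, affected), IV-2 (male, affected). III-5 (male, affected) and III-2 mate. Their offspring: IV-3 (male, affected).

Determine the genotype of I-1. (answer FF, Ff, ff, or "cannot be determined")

Ff

From phenotype alone, I-1 is FF or Ff.
I-1 is affected so carries F and passed f to II-4 (ff), so I-1 is Ff.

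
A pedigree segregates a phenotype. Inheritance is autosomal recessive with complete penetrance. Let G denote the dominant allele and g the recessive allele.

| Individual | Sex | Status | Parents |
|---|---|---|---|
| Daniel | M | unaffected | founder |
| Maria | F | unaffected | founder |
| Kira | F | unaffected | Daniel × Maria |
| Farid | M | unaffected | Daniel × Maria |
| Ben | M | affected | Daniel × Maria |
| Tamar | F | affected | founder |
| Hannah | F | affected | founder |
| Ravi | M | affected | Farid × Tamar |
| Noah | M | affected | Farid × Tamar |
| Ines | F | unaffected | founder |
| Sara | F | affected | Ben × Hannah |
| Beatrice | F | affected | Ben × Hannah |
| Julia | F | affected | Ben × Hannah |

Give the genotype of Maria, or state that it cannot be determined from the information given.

Gg

From phenotype alone, Maria is GG or Gg.
Maria is unaffected so carries G and passed g to Ben (gg), so Maria is Gg.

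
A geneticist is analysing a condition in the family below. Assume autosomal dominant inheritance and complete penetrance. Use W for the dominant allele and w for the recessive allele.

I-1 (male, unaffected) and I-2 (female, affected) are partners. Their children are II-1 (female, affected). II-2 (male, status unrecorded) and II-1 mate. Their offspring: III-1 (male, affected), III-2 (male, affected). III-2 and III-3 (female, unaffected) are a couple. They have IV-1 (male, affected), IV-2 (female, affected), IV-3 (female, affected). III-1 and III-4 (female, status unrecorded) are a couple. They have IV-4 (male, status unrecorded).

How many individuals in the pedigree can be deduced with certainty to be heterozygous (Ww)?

Obligate heterozygotes: II-1 is affected so carries W and received w from I-1 (ww), so II-1 is Ww; IV-1 is affected so carries W and received w from III-3 (ww), so IV-1 is Ww; IV-2 is affected so carries W and received w from III-3 (ww), so IV-2 is Ww; IV-3 is affected so carries W and received w from III-3 (ww), so IV-3 is Ww.
Every other individual is either homozygous by phenotype or has at least one consistent homozygous assignment, so the count is 4.

4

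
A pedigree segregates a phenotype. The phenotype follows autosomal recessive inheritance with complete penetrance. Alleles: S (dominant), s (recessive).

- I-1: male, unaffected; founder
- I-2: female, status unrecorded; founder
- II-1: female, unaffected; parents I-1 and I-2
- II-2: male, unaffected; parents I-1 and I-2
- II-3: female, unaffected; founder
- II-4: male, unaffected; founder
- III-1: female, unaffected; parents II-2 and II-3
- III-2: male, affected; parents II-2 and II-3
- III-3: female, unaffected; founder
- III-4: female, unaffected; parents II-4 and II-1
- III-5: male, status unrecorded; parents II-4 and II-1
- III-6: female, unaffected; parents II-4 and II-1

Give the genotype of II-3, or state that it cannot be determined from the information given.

From phenotype alone, II-3 is SS or Ss.
II-3 is unaffected so carries S and passed s to III-2 (ss), so II-3 is Ss.

Ss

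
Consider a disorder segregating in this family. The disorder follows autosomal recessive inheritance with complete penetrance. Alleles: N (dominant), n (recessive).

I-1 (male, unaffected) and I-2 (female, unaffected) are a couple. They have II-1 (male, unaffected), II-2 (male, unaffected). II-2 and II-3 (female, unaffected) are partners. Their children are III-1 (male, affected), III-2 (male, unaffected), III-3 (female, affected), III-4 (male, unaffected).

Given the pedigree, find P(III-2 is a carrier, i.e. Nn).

II-2 is unaffected so carries N and passed n to III-1 (nn), so II-2 is Nn.
II-3 is unaffected so carries N and passed n to III-1 (nn), so II-3 is Nn.
Their cross gives offspring ratios 1/4 NN : 1/2 Nn : 1/4 nn. Conditioning on III-2 being unaffected, P(Nn) = 1/2 / 3/4 = 2/3.

2/3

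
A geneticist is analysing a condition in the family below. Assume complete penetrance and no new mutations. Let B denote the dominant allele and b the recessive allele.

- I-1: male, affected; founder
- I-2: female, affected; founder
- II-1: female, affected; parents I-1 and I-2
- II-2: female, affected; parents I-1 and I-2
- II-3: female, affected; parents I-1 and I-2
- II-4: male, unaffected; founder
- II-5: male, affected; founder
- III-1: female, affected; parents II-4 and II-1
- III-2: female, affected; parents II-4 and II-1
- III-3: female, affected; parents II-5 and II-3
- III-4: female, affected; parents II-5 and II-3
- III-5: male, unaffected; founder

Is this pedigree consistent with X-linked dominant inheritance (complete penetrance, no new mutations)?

A consistent assignment under X-linked dominant exists: I-1 X^B Y, I-2 X^B X^B, II-1 X^B X^B, II-2 X^B X^B, II-3 X^B X^B, II-4 X^b Y, II-5 X^B Y, III-1 X^B X^b, III-2 X^B X^b, III-3 X^B X^B, III-4 X^B X^B, III-5 X^b Y.
In this assignment every recorded phenotype matches its genotype and every non-founder's genotype is obtainable from its parents' genotypes, so the pedigree is consistent.

Yes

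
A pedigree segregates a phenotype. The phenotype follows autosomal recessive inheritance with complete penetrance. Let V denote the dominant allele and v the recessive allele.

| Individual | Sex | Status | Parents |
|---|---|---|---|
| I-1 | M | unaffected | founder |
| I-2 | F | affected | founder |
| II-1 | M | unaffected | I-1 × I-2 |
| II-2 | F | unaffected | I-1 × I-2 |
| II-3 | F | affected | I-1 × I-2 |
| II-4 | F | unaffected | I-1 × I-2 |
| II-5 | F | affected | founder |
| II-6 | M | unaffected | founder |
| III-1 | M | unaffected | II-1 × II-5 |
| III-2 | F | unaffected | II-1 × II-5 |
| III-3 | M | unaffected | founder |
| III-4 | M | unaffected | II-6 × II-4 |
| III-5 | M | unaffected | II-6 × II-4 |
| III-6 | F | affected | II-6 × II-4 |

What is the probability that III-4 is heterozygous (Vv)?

II-6 is unaffected so carries V and passed v to III-6 (vv), so II-6 is Vv.
II-4 is unaffected so carries V and received v from I-2 (vv), so II-4 is Vv.
Their cross gives offspring ratios 1/4 VV : 1/2 Vv : 1/4 vv. Conditioning on III-4 being unaffected, P(Vv) = 1/2 / 3/4 = 2/3.

2/3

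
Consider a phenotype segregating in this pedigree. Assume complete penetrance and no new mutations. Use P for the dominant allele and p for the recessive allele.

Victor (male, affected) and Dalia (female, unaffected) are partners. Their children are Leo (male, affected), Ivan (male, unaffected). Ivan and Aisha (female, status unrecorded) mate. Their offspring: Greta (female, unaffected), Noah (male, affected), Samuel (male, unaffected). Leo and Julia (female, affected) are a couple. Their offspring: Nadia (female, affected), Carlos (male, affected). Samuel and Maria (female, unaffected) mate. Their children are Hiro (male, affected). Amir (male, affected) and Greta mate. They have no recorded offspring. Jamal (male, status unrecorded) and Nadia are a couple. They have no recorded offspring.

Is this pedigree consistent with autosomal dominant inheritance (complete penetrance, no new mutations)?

Under autosomal dominant, Hiro (affected, male) cannot arise from Samuel (unaffected) × Maria (unaffected).

No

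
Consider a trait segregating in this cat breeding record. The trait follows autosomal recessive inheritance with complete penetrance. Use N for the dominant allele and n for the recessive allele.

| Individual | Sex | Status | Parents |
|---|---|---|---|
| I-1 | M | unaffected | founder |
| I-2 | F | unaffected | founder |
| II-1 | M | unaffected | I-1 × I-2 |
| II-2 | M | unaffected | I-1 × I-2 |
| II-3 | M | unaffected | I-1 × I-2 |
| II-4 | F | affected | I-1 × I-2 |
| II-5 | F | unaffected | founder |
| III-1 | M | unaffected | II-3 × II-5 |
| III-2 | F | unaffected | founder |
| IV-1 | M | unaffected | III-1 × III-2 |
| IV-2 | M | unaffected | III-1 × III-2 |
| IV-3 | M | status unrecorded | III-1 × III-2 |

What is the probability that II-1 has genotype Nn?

2/3

I-1 is unaffected so carries N and passed n to II-4 (nn), so I-1 is Nn.
I-2 is unaffected so carries N and passed n to II-4 (nn), so I-2 is Nn.
Their cross gives offspring ratios 1/4 NN : 1/2 Nn : 1/4 nn. Conditioning on II-1 being unaffected, P(Nn) = 1/2 / 3/4 = 2/3.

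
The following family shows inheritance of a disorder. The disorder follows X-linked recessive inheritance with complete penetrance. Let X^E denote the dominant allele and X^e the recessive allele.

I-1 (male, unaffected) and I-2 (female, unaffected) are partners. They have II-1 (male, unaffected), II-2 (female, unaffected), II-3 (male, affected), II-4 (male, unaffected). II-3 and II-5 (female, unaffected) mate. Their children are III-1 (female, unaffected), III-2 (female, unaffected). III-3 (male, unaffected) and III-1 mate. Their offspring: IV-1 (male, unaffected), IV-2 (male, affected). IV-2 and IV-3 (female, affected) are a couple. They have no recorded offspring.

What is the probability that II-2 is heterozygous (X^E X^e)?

I-1 is unaffected, so I-1 is X^E Y.
I-2 is unaffected so carries E and passed e to II-3 (X^e Y), so I-2 is X^E X^e.
Their cross gives offspring ratios 1/2 X^E X^E : 1/2 X^E X^e. Conditioning on II-2 being unaffected, P(X^E X^e) = 1/2 / 1 = 1/2.

1/2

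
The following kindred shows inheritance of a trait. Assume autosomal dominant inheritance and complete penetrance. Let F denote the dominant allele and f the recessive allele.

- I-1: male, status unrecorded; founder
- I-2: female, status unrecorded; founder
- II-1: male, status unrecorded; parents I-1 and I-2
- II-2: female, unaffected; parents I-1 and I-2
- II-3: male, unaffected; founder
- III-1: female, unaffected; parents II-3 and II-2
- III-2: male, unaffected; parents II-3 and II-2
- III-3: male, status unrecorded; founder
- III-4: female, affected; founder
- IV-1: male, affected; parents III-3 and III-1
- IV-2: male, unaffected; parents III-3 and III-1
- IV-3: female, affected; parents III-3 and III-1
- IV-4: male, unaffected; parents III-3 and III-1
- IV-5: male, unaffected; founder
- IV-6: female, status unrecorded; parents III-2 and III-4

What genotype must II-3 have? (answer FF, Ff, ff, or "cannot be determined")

II-3 is unaffected, so II-3 is ff.

ff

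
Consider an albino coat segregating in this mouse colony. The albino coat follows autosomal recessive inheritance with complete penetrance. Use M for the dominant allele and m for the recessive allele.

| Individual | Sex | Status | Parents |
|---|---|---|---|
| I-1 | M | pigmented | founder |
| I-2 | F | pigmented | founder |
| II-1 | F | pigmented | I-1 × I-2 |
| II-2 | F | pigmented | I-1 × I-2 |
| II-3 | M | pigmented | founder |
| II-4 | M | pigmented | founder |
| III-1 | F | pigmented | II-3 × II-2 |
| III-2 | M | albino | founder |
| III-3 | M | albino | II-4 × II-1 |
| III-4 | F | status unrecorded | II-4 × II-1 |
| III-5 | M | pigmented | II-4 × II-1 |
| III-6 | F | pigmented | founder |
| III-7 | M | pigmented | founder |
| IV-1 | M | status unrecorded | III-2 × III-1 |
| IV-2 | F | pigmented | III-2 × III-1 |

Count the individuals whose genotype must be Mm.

Obligate heterozygotes: II-1 is pigmented so carries M and passed m to III-3 (mm), so II-1 is Mm; II-4 is pigmented so carries M and passed m to III-3 (mm), so II-4 is Mm; IV-2 is pigmented so carries M and received m from III-2 (mm), so IV-2 is Mm.
Every other individual is either homozygous by phenotype or has at least one consistent homozygous assignment, so the count is 3.

3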